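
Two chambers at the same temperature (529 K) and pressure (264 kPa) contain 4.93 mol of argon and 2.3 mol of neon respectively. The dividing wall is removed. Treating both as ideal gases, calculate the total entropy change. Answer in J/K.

ΔS_mix = 37.6 J/K

Mole fractions: x_A = 4.93/7.23 = 0.682, x_B = 0.318.
ΔS_mix = −R(n_A ln x_A + n_B ln x_B) = −8.314 × (4.93 ln 0.682 + 2.3 ln 0.318) = 37.6 J/K.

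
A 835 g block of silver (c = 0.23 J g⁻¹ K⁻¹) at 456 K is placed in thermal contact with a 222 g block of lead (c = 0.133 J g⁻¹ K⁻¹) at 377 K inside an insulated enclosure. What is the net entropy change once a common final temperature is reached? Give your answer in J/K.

ΔS_total = 0.442 J/K

Energy balance: T_f = (m₁c₁T₁ + m₂c₂T₂)/(m₁c₁ + m₂c₂) = 445.47 K.
ΔS₁ = m₁c₁ ln(T_f/T₁) = 192.05 × ln(445.47/456) = -4.486 J/K.
ΔS₂ = m₂c₂ ln(T_f/T₂) = 29.526 × ln(445.47/377) = 4.928 J/K.
ΔS_total = -4.486 + 4.928 = 0.442 J/K.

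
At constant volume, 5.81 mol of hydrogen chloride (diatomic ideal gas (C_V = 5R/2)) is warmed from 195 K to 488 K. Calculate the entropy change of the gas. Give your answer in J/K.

At constant volume, ΔS = nC_V ln(T₂/T₁) with C_V = 5R/2 = 20.79 J mol⁻¹ K⁻¹.
ΔS = 5.81 × 20.79 × ln(488/195) = 111 J/K.

ΔS = 111 J/K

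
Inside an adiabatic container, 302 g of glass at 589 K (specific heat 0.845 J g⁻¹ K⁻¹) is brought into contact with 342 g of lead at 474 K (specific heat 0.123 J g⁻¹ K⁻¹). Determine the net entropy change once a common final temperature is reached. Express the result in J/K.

ΔS_total = 0.809 J/K

Energy balance: T_f = (m₁c₁T₁ + m₂c₂T₂)/(m₁c₁ + m₂c₂) = 572.73 K.
ΔS₁ = m₁c₁ ln(T_f/T₁) = 255.19 × ln(572.73/589) = -7.15 J/K.
ΔS₂ = m₂c₂ ln(T_f/T₂) = 42.066 × ln(572.73/474) = 7.959 J/K.
ΔS_total = -7.15 + 7.959 = 0.809 J/K.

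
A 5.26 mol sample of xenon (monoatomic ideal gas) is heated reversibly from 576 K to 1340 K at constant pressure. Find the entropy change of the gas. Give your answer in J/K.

At constant pressure, ΔS = nC_p ln(T₂/T₁) with C_p = 5R/2 = 20.79 J mol⁻¹ K⁻¹.
ΔS = 5.26 × 20.79 × ln(1340/576) = 92.3 J/K.

ΔS = 92.3 J/K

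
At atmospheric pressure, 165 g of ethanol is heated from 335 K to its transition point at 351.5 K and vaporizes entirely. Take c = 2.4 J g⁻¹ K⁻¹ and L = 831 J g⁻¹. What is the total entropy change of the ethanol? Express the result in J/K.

ΔS = 409 J/K

Warming step: ΔS₁ = m c ln(T_tr/T_i) = 165 × 2.4 × ln(351.5/335) = 19.04 J/K.
Phase change: ΔS₂ = +mL/T_tr = 165 × 831 / 351.5 = 390.1 J/K.
ΔS_total = (19.04) + (390.1) = 409 J/K.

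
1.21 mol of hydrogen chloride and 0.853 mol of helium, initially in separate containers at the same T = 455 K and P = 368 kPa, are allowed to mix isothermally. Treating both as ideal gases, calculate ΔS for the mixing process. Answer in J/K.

Mole fractions: x_A = 1.21/2.06 = 0.587, x_B = 0.413.
ΔS_mix = −R(n_A ln x_A + n_B ln x_B) = −8.314 × (1.21 ln 0.587 + 0.853 ln 0.413) = 11.6 J/K.

ΔS_mix = 11.6 J/K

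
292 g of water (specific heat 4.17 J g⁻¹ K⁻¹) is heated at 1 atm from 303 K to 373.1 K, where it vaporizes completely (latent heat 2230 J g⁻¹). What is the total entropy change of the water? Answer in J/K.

Warming step: ΔS₁ = m c ln(T_tr/T_i) = 292 × 4.17 × ln(373.1/303) = 253.4 J/K.
Phase change: ΔS₂ = +mL/T_tr = 292 × 2230 / 373.1 = 1745 J/K.
ΔS_total = (253.4) + (1745) = 2000 J/K.

ΔS = 2000 J/K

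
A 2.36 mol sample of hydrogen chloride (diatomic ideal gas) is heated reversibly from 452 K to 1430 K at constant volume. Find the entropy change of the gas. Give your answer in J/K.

ΔS = 56.5 J/K

At constant volume, ΔS = nC_V ln(T₂/T₁) with C_V = 5R/2 = 20.79 J mol⁻¹ K⁻¹.
ΔS = 2.36 × 20.79 × ln(1430/452) = 56.5 J/K.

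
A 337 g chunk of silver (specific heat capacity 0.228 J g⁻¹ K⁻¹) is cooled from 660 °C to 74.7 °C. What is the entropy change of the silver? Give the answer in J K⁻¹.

In kelvin: T₁ = 933.15 K, T₂ = 347.85 K. ΔS = ∫dQ_rev/T = m c ln(T₂/T₁) = 337 × 0.228 × ln(347.85/933.15) = -75.8 J/K.

ΔS = -75.8 J/K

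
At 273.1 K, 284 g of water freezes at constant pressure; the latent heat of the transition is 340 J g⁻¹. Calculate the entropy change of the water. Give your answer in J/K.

Heat released by the substance: Q = −mL = −284 × 340 = −96560 J.
At constant T, ΔS = Q_rev/T = −96560 / 273.1 = -354 J/K.

ΔS = -354 J/K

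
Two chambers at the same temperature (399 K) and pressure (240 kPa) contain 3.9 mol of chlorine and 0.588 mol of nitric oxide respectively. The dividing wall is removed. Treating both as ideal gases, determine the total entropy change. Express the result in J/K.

ΔS_mix = 14.5 J/K

Mole fractions: x_A = 3.9/4.49 = 0.869, x_B = 0.131.
ΔS_mix = −R(n_A ln x_A + n_B ln x_B) = −8.314 × (3.9 ln 0.869 + 0.588 ln 0.131) = 14.5 J/K.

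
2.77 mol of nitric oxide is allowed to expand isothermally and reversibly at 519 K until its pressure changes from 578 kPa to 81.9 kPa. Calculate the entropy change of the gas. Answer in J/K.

For an isothermal ideal gas ΔS_gas = nR ln(P₁/P₂) = 2.77 × 8.314 × ln(578/81.9) = 45 J/K.

ΔS_gas = 45 J/K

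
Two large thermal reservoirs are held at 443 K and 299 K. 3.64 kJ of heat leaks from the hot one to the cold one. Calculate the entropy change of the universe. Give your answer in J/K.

ΔS_total = 3.96 J/K

ΔS_hot = −Q/T_H = −3640/443 = -8.2167 J/K and ΔS_cold = +Q/T_C = 3640/299 = 12.174 J/K.
ΔS_total = -8.2167 + 12.174 = 3.96 J/K, positive as the second law requires.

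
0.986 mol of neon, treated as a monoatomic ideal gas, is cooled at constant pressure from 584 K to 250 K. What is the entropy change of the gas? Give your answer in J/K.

ΔS = -17.4 J/K

At constant pressure, ΔS = nC_p ln(T₂/T₁) with C_p = 5R/2 = 20.79 J mol⁻¹ K⁻¹.
ΔS = 0.986 × 20.79 × ln(250/584) = -17.4 J/K.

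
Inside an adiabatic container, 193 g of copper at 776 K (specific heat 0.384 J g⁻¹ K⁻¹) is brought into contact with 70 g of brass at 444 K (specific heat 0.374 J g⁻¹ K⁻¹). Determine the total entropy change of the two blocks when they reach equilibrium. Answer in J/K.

ΔS_total = 2.74 J/K

Energy balance: T_f = (m₁c₁T₁ + m₂c₂T₂)/(m₁c₁ + m₂c₂) = 689.34 K.
ΔS₁ = m₁c₁ ln(T_f/T₁) = 74.112 × ln(689.34/776) = -8.777 J/K.
ΔS₂ = m₂c₂ ln(T_f/T₂) = 26.18 × ln(689.34/444) = 11.52 J/K.
ΔS_total = -8.777 + 11.52 = 2.74 J/K.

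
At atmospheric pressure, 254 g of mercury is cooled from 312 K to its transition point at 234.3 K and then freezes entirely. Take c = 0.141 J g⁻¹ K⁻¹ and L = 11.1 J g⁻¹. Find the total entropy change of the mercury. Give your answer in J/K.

Cooling step: ΔS₁ = m c ln(T_tr/T_i) = 254 × 0.141 × ln(234.3/312) = -10.26 J/K.
Phase change: ΔS₂ = −mL/T_tr = −254 × 11.1 / 234.3 = -12.03 J/K.
ΔS_total = (-10.26) + (-12.03) = -22.3 J/K.

ΔS = -22.3 J/K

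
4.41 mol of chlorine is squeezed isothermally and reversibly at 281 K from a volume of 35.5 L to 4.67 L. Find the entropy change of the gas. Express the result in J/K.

ΔS_gas = -74.4 J/K

For an isothermal ideal gas ΔS_gas = nR ln(V₂/V₁) = 4.41 × 8.314 × ln(4.67/35.5) = -74.4 J/K.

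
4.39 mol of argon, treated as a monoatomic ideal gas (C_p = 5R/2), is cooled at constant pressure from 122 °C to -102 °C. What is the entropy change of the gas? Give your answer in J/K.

In kelvin: T₁ = 395.15 K, T₂ = 171.15 K. At constant pressure, ΔS = nC_p ln(T₂/T₁) with C_p = 5R/2 = 20.79 J mol⁻¹ K⁻¹.
ΔS = 4.39 × 20.79 × ln(171.15/395.15) = -76.3 J/K.

ΔS = -76.3 J/K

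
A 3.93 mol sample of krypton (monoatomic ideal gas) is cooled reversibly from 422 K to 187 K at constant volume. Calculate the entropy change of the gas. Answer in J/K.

ΔS = -39.9 J/K

At constant volume, ΔS = nC_V ln(T₂/T₁) with C_V = 3R/2 = 12.47 J mol⁻¹ K⁻¹.
ΔS = 3.93 × 12.47 × ln(187/422) = -39.9 J/K.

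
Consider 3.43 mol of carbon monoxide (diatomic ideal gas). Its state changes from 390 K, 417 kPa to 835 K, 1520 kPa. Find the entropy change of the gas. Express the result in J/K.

ΔS = 39.1 J/K

ΔS = nC_p ln(T₂/T₁) − nR ln(P₂/P₁), with C_p = 7R/2 = 29.1 J mol⁻¹ K⁻¹ for a diatomic ideal gas.
ΔS = 3.43 × [29.1 × ln(835/390) − 8.314 × ln(1520/417)] = 39.1 J/K.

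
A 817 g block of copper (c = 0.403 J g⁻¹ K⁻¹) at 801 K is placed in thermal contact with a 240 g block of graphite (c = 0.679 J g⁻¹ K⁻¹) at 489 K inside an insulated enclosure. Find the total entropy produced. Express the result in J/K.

ΔS_total = 12.5 J/K

Energy balance: T_f = (m₁c₁T₁ + m₂c₂T₂)/(m₁c₁ + m₂c₂) = 697.7 K.
ΔS₁ = m₁c₁ ln(T_f/T₁) = 329.251 × ln(697.7/801) = -45.46 J/K.
ΔS₂ = m₂c₂ ln(T_f/T₂) = 162.96 × ln(697.7/489) = 57.92 J/K.
ΔS_total = -45.46 + 57.92 = 12.5 J/K.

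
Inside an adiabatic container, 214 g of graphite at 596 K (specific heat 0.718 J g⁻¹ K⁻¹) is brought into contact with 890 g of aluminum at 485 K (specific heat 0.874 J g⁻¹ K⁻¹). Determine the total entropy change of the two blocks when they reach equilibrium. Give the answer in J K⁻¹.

ΔS_total = 2.85 J/K

Energy balance: T_f = (m₁c₁T₁ + m₂c₂T₂)/(m₁c₁ + m₂c₂) = 503.31 K.
ΔS₁ = m₁c₁ ln(T_f/T₁) = 153.652 × ln(503.31/596) = -25.97 J/K.
ΔS₂ = m₂c₂ ln(T_f/T₂) = 777.86 × ln(503.31/485) = 28.82 J/K.
ΔS_total = -25.97 + 28.82 = 2.85 J/K.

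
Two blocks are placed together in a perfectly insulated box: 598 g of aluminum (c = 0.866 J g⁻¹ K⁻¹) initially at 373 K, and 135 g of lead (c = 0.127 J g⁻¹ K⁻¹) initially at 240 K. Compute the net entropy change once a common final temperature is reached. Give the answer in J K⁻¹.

Energy balance: T_f = (m₁c₁T₁ + m₂c₂T₂)/(m₁c₁ + m₂c₂) = 368.74 K.
ΔS₁ = m₁c₁ ln(T_f/T₁) = 517.868 × ln(368.74/373) = -5.952 J/K.
ΔS₂ = m₂c₂ ln(T_f/T₂) = 17.145 × ln(368.74/240) = 7.363 J/K.
ΔS_total = -5.952 + 7.363 = 1.41 J/K.

ΔS_total = 1.41 J/K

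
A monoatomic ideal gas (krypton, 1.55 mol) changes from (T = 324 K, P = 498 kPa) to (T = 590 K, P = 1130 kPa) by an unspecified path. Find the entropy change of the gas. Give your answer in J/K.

ΔS = 8.75 J/K

ΔS = nC_p ln(T₂/T₁) − nR ln(P₂/P₁), with C_p = 5R/2 = 20.79 J mol⁻¹ K⁻¹ for a monoatomic ideal gas.
ΔS = 1.55 × [20.79 × ln(590/324) − 8.314 × ln(1130/498)] = 8.75 J/K.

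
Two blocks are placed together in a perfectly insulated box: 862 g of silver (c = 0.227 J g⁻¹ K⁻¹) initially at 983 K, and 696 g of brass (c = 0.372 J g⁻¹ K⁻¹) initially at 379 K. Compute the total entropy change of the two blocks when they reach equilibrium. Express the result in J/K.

ΔS_total = 51 J/K

Energy balance: T_f = (m₁c₁T₁ + m₂c₂T₂)/(m₁c₁ + m₂c₂) = 638.99 K.
ΔS₁ = m₁c₁ ln(T_f/T₁) = 195.674 × ln(638.99/983) = -84.281 J/K.
ΔS₂ = m₂c₂ ln(T_f/T₂) = 258.912 × ln(638.99/379) = 135.24 J/K.
ΔS_total = -84.281 + 135.24 = 51 J/K.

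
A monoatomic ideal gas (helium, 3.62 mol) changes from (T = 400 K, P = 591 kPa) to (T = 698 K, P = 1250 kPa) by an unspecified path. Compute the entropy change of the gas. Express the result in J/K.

ΔS = nC_p ln(T₂/T₁) − nR ln(P₂/P₁), with C_p = 5R/2 = 20.79 J mol⁻¹ K⁻¹ for a monoatomic ideal gas.
ΔS = 3.62 × [20.79 × ln(698/400) − 8.314 × ln(1250/591)] = 19.3 J/K.

ΔS = 19.3 J/K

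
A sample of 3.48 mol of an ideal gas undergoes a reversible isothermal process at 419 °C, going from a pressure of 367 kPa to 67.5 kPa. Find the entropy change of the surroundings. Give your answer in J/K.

For an isothermal ideal gas ΔS_gas = nR ln(P₁/P₂) = 3.48 × 8.314 × ln(367/67.5) = 49 J/K.
The process is reversible, so ΔS_surr = −ΔS_gas = -49 J/K and ΔS_universe = 0.

ΔS_surr = -49 J/K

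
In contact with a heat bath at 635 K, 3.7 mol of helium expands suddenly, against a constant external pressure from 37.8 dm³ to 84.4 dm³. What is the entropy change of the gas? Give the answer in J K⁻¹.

ΔS_gas = 24.7 J/K

Entropy is a state function, so ΔS_gas depends only on the end states.
For an isothermal ideal gas ΔS_gas = nR ln(V₂/V₁) = 3.7 × 8.314 × ln(84.4/37.8) = 24.7 J/K.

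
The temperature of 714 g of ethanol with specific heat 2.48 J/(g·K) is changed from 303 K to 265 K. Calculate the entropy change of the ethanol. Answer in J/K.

ΔS = ∫dQ_rev/T = m c ln(T₂/T₁) = 714 × 2.48 × ln(265/303) = -237 J/K.

ΔS = -237 J/K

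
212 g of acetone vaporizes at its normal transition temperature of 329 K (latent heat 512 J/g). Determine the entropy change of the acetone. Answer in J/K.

Heat absorbed by the substance: Q = mL = 212 × 512 = 108544 J.
At constant T, ΔS = Q_rev/T = 108544 / 329 = 330 J/K.

ΔS = 330 J/K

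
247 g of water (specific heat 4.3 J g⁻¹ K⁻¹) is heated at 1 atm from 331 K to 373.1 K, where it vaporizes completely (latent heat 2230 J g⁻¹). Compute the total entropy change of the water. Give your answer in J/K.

Warming step: ΔS₁ = m c ln(T_tr/T_i) = 247 × 4.3 × ln(373.1/331) = 127.2 J/K.
Phase change: ΔS₂ = +mL/T_tr = 247 × 2230 / 373.1 = 1476 J/K.
ΔS_total = (127.2) + (1476) = 1600 J/K.

ΔS = 1600 J/K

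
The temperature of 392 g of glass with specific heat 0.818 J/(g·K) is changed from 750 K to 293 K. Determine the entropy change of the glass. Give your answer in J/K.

ΔS = ∫dQ_rev/T = m c ln(T₂/T₁) = 392 × 0.818 × ln(293/750) = -301 J/K.

ΔS = -301 J/K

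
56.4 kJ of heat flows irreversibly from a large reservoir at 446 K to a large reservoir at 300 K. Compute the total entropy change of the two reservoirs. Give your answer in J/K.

ΔS_total = 61.5 J/K

ΔS_hot = −Q/T_H = −56400/446 = -126.5 J/K and ΔS_cold = +Q/T_C = 56400/300 = 188 J/K.
ΔS_total = -126.5 + 188 = 61.5 J/K, positive as the second law requires.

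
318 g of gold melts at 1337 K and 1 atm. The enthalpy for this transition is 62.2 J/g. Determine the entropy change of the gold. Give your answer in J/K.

Heat absorbed by the substance: Q = mL = 318 × 62.2 = 19779.6 J.
At constant T, ΔS = Q_rev/T = 19779.6 / 1337 = 14.8 J/K.

ΔS = 14.8 J/K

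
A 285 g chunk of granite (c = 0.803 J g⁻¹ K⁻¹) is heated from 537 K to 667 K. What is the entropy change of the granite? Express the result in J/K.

ΔS = 49.6 J/K

ΔS = ∫dQ_rev/T = m c ln(T₂/T₁) = 285 × 0.803 × ln(667/537) = 49.6 J/K.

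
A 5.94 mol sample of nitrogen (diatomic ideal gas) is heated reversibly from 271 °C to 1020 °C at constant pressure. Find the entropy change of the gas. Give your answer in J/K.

In kelvin: T₁ = 544.15 K, T₂ = 1293.15 K. At constant pressure, ΔS = nC_p ln(T₂/T₁) with C_p = 7R/2 = 29.1 J mol⁻¹ K⁻¹.
ΔS = 5.94 × 29.1 × ln(1293.15/544.15) = 150 J/K.

ΔS = 150 J/K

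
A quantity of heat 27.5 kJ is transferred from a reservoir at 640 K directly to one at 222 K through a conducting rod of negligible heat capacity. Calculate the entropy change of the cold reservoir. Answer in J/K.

The cold reservoir gains heat Q, so ΔS_cold = +Q/T_C = 27500/222 = 124 J/K.

ΔS_cold = 124 J/K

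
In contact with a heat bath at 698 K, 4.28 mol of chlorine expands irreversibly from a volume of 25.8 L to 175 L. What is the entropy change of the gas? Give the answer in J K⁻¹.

ΔS_gas = 68.1 J/K

Entropy is a state function, so ΔS_gas depends only on the end states.
For an isothermal ideal gas ΔS_gas = nR ln(V₂/V₁) = 4.28 × 8.314 × ln(175/25.8) = 68.1 J/K.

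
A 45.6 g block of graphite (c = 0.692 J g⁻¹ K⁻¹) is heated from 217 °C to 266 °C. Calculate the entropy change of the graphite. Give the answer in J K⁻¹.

In kelvin: T₁ = 490.15 K, T₂ = 539.15 K. ΔS = ∫dQ_rev/T = m c ln(T₂/T₁) = 45.6 × 0.692 × ln(539.15/490.15) = 3.01 J/K.

ΔS = 3.01 J/K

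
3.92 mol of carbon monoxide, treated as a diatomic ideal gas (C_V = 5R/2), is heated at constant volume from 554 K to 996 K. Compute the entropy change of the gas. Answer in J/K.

ΔS = 47.8 J/K

At constant volume, ΔS = nC_V ln(T₂/T₁) with C_V = 5R/2 = 20.79 J mol⁻¹ K⁻¹.
ΔS = 3.92 × 20.79 × ln(996/554) = 47.8 J/K.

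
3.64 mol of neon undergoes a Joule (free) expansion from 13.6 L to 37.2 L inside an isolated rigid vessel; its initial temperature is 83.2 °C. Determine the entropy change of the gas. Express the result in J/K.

ΔS_gas = 30.5 J/K

No heat is exchanged and no work is done, so the ideal-gas temperature stays constant.
Entropy is a state function; using a reversible isothermal path, ΔS_gas = nR ln(V₂/V₁) = 3.64 × 8.314 × ln(37.2/13.6) = 30.5 J/K.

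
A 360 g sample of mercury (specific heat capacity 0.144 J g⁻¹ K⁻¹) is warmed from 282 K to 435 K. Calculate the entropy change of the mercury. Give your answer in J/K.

ΔS = 22.5 J/K

ΔS = ∫dQ_rev/T = m c ln(T₂/T₁) = 360 × 0.144 × ln(435/282) = 22.5 J/K.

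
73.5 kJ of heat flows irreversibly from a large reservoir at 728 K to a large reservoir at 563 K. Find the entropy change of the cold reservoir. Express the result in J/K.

The cold reservoir gains heat Q, so ΔS_cold = +Q/T_C = 73500/563 = 131 J/K.

ΔS_cold = 131 J/K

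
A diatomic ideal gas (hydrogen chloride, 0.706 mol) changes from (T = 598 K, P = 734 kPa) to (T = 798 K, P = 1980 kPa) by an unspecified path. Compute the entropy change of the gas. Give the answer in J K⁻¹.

ΔS = 0.103 J/K

ΔS = nC_p ln(T₂/T₁) − nR ln(P₂/P₁), with C_p = 7R/2 = 29.1 J mol⁻¹ K⁻¹ for a diatomic ideal gas.
ΔS = 0.706 × [29.1 × ln(798/598) − 8.314 × ln(1980/734)] = 0.103 J/K.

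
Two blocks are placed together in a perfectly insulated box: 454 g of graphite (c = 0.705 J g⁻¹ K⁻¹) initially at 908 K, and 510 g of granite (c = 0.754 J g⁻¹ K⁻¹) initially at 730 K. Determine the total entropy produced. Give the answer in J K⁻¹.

ΔS_total = 4.18 J/K

Energy balance: T_f = (m₁c₁T₁ + m₂c₂T₂)/(m₁c₁ + m₂c₂) = 810.86 K.
ΔS₁ = m₁c₁ ln(T_f/T₁) = 320.07 × ln(810.86/908) = -36.217 J/K.
ΔS₂ = m₂c₂ ln(T_f/T₂) = 384.54 × ln(810.86/730) = 40.395 J/K.
ΔS_total = -36.217 + 40.395 = 4.18 J/K.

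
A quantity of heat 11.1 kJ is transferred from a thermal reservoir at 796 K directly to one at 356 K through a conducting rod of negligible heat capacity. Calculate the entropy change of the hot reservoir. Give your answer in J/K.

ΔS_hot = -13.9 J/K

The hot reservoir loses heat Q, so ΔS_hot = −Q/T_H = −11100/796 = -13.9 J/K.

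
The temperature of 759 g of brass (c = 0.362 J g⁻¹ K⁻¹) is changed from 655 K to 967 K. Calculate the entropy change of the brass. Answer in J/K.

ΔS = ∫dQ_rev/T = m c ln(T₂/T₁) = 759 × 0.362 × ln(967/655) = 107 J/K.

ΔS = 107 J/K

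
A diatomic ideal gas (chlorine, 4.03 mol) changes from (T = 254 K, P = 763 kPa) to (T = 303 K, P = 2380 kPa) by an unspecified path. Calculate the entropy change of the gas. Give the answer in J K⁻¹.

ΔS = -17.4 J/K

ΔS = nC_p ln(T₂/T₁) − nR ln(P₂/P₁), with C_p = 7R/2 = 29.1 J mol⁻¹ K⁻¹ for a diatomic ideal gas.
ΔS = 4.03 × [29.1 × ln(303/254) − 8.314 × ln(2380/763)] = -17.4 J/K.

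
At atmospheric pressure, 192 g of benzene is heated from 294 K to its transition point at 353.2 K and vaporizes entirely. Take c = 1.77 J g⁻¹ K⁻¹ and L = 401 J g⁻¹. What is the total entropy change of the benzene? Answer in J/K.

Warming step: ΔS₁ = m c ln(T_tr/T_i) = 192 × 1.77 × ln(353.2/294) = 62.35 J/K.
Phase change: ΔS₂ = +mL/T_tr = 192 × 401 / 353.2 = 218 J/K.
ΔS_total = (62.35) + (218) = 280 J/K.

ΔS = 280 J/K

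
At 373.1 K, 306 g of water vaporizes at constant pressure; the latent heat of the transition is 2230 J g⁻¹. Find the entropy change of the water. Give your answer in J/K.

ΔS = 1830 J/K

Heat absorbed by the substance: Q = mL = 306 × 2230 = 682380 J.
At constant T, ΔS = Q_rev/T = 682380 / 373.1 = 1830 J/K.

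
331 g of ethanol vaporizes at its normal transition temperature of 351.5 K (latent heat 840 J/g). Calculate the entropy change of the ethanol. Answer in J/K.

ΔS = 791 J/K

Heat absorbed by the substance: Q = mL = 331 × 840 = 278040 J.
At constant T, ΔS = Q_rev/T = 278040 / 351.5 = 791 J/K.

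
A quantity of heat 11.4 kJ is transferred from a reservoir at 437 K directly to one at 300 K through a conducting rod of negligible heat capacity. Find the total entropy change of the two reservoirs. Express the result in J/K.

ΔS_total = 11.9 J/K

ΔS_hot = −Q/T_H = −11400/437 = -26.09 J/K and ΔS_cold = +Q/T_C = 11400/300 = 38 J/K.
ΔS_total = -26.09 + 38 = 11.9 J/K, positive as the second law requires.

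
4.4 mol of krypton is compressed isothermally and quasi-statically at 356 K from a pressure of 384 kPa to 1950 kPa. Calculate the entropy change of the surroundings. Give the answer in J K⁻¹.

For an isothermal ideal gas ΔS_gas = nR ln(P₁/P₂) = 4.4 × 8.314 × ln(384/1950) = -59.4 J/K.
The process is reversible, so ΔS_surr = −ΔS_gas = 59.4 J/K and ΔS_universe = 0.

ΔS_surr = 59.4 J/K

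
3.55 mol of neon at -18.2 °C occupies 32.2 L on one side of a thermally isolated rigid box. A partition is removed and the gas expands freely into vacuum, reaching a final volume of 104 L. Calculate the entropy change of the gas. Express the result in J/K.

For an ideal gas in free expansion Q = 0 and W = 0, so T is unchanged.
Entropy is a state function; using a reversible isothermal path, ΔS_gas = nR ln(V₂/V₁) = 3.55 × 8.314 × ln(104/32.2) = 34.6 J/K.

ΔS_gas = 34.6 J/K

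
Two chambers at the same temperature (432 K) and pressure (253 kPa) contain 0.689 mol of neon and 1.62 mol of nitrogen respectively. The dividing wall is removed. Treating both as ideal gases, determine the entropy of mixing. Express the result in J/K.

Mole fractions: x_A = 0.689/2.31 = 0.298, x_B = 0.702.
ΔS_mix = −R(n_A ln x_A + n_B ln x_B) = −8.314 × (0.689 ln 0.298 + 1.62 ln 0.702) = 11.7 J/K.

ΔS_mix = 11.7 J/K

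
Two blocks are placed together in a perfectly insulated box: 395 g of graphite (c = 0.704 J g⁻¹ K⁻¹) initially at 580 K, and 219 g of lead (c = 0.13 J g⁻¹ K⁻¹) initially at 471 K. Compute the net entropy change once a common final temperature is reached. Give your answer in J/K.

ΔS_total = 0.529 J/K

Energy balance: T_f = (m₁c₁T₁ + m₂c₂T₂)/(m₁c₁ + m₂c₂) = 569.88 K.
ΔS₁ = m₁c₁ ln(T_f/T₁) = 278.08 × ln(569.88/580) = -4.896 J/K.
ΔS₂ = m₂c₂ ln(T_f/T₂) = 28.47 × ln(569.88/471) = 5.425 J/K.
ΔS_total = -4.896 + 5.425 = 0.529 J/K.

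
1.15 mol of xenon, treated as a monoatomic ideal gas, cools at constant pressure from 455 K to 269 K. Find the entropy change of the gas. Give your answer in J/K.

At constant pressure, ΔS = nC_p ln(T₂/T₁) with C_p = 5R/2 = 20.79 J mol⁻¹ K⁻¹.
ΔS = 1.15 × 20.79 × ln(269/455) = -12.6 J/K.

ΔS = -12.6 J/K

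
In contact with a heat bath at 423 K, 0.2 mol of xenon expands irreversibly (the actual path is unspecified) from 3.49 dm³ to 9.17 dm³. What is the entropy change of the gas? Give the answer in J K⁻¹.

Entropy is a state function, so ΔS_gas depends only on the end states.
For an isothermal ideal gas ΔS_gas = nR ln(V₂/V₁) = 0.2 × 8.314 × ln(9.17/3.49) = 1.61 J/K.

ΔS_gas = 1.61 J/K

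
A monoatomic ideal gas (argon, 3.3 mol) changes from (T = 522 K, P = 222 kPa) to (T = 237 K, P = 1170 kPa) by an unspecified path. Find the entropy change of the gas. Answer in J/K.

ΔS = nC_p ln(T₂/T₁) − nR ln(P₂/P₁), with C_p = 5R/2 = 20.79 J mol⁻¹ K⁻¹ for a monoatomic ideal gas.
ΔS = 3.3 × [20.79 × ln(237/522) − 8.314 × ln(1170/222)] = -99.8 J/K.

ΔS = -99.8 J/K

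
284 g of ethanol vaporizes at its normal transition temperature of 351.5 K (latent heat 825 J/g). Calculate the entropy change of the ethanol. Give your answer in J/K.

Heat absorbed by the substance: Q = mL = 284 × 825 = 234300 J.
At constant T, ΔS = Q_rev/T = 234300 / 351.5 = 667 J/K.

ΔS = 667 J/K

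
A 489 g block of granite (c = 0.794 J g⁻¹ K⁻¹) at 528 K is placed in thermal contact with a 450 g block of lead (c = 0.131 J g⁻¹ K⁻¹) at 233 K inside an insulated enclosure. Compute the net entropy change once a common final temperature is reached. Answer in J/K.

Energy balance: T_f = (m₁c₁T₁ + m₂c₂T₂)/(m₁c₁ + m₂c₂) = 489.11 K.
ΔS₁ = m₁c₁ ln(T_f/T₁) = 388.266 × ln(489.11/528) = -29.7 J/K.
ΔS₂ = m₂c₂ ln(T_f/T₂) = 58.95 × ln(489.11/233) = 43.71 J/K.
ΔS_total = -29.7 + 43.71 = 14 J/K.

ΔS_total = 14 J/K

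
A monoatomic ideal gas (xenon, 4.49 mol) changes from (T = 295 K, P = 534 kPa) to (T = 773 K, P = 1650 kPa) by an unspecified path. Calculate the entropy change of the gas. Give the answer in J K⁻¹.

ΔS = nC_p ln(T₂/T₁) − nR ln(P₂/P₁), with C_p = 5R/2 = 20.79 J mol⁻¹ K⁻¹ for a monoatomic ideal gas.
ΔS = 4.49 × [20.79 × ln(773/295) − 8.314 × ln(1650/534)] = 47.8 J/K.

ΔS = 47.8 J/K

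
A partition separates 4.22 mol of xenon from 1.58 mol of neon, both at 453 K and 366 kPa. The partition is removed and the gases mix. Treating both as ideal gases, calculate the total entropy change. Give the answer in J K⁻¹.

Mole fractions: x_A = 4.22/5.8 = 0.728, x_B = 0.272.
ΔS_mix = −R(n_A ln x_A + n_B ln x_B) = −8.314 × (4.22 ln 0.728 + 1.58 ln 0.272) = 28.2 J/K.

ΔS_mix = 28.2 J/K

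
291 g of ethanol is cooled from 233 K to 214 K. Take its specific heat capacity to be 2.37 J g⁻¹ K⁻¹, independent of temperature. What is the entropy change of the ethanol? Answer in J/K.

ΔS = ∫dQ_rev/T = m c ln(T₂/T₁) = 291 × 2.37 × ln(214/233) = -58.7 J/K.

ΔS = -58.7 J/K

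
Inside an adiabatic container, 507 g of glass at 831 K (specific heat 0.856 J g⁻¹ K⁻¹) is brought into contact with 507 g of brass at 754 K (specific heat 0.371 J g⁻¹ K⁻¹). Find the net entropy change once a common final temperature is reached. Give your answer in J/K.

ΔS_total = 0.612 J/K

Energy balance: T_f = (m₁c₁T₁ + m₂c₂T₂)/(m₁c₁ + m₂c₂) = 807.72 K.
ΔS₁ = m₁c₁ ln(T_f/T₁) = 433.992 × ln(807.72/831) = -12.333 J/K.
ΔS₂ = m₂c₂ ln(T_f/T₂) = 188.097 × ln(807.72/754) = 12.945 J/K.
ΔS_total = -12.333 + 12.945 = 0.612 J/K.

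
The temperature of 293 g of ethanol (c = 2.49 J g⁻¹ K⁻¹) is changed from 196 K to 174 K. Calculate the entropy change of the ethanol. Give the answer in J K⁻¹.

ΔS = -86.9 J/K

ΔS = ∫dQ_rev/T = m c ln(T₂/T₁) = 293 × 2.49 × ln(174/196) = -86.9 J/K.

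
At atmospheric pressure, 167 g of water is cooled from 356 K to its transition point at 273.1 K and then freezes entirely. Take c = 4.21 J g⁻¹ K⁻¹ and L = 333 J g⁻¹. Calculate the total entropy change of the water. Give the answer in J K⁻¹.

Cooling step: ΔS₁ = m c ln(T_tr/T_i) = 167 × 4.21 × ln(273.1/356) = -186.4 J/K.
Phase change: ΔS₂ = −mL/T_tr = −167 × 333 / 273.1 = -203.6 J/K.
ΔS_total = (-186.4) + (-203.6) = -390 J/K.

ΔS = -390 J/K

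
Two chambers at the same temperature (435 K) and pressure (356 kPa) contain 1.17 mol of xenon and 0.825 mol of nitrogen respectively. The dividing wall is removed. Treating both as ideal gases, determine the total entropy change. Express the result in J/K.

ΔS_mix = 11.2 J/K

Mole fractions: x_A = 1.17/1.99 = 0.586, x_B = 0.414.
ΔS_mix = −R(n_A ln x_A + n_B ln x_B) = −8.314 × (1.17 ln 0.586 + 0.825 ln 0.414) = 11.2 J/K.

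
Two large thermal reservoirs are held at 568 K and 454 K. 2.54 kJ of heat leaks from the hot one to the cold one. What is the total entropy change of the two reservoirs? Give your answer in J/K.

ΔS_hot = −Q/T_H = −2540/568 = -4.472 J/K and ΔS_cold = +Q/T_C = 2540/454 = 5.595 J/K.
ΔS_total = -4.472 + 5.595 = 1.12 J/K, positive as the second law requires.

ΔS_total = 1.12 J/K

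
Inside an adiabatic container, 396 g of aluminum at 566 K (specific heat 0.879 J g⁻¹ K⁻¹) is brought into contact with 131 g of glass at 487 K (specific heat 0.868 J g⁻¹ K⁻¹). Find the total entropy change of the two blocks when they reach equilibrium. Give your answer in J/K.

ΔS_total = 0.944 J/K

Energy balance: T_f = (m₁c₁T₁ + m₂c₂T₂)/(m₁c₁ + m₂c₂) = 546.55 K.
ΔS₁ = m₁c₁ ln(T_f/T₁) = 348.084 × ln(546.55/566) = -12.173 J/K.
ΔS₂ = m₂c₂ ln(T_f/T₂) = 113.708 × ln(546.55/487) = 13.117 J/K.
ΔS_total = -12.173 + 13.117 = 0.944 J/K.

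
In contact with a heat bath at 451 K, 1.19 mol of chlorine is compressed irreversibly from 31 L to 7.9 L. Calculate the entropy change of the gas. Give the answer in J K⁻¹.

ΔS_gas = -13.5 J/K

Entropy is a state function, so ΔS_gas depends only on the end states.
For an isothermal ideal gas ΔS_gas = nR ln(V₂/V₁) = 1.19 × 8.314 × ln(7.9/31) = -13.5 J/K.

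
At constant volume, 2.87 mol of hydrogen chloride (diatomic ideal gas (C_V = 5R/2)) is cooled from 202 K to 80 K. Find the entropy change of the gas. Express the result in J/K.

ΔS = -55.3 J/K

At constant volume, ΔS = nC_V ln(T₂/T₁) with C_V = 5R/2 = 20.79 J mol⁻¹ K⁻¹.
ΔS = 2.87 × 20.79 × ln(80/202) = -55.3 J/K.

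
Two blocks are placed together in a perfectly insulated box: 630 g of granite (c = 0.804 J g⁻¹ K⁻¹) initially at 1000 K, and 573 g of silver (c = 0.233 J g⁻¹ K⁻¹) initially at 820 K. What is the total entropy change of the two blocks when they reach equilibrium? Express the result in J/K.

ΔS_total = 2 J/K

Energy balance: T_f = (m₁c₁T₁ + m₂c₂T₂)/(m₁c₁ + m₂c₂) = 962.45 K.
ΔS₁ = m₁c₁ ln(T_f/T₁) = 506.52 × ln(962.45/1000) = -19.385 J/K.
ΔS₂ = m₂c₂ ln(T_f/T₂) = 133.509 × ln(962.45/820) = 21.385 J/K.
ΔS_total = -19.385 + 21.385 = 2 J/K.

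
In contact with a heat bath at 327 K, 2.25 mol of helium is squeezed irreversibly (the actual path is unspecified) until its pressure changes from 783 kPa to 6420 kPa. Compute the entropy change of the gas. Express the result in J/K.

Entropy is a state function, so ΔS_gas depends only on the end states.
For an isothermal ideal gas ΔS_gas = nR ln(P₁/P₂) = 2.25 × 8.314 × ln(783/6420) = -39.4 J/K.

ΔS_gas = -39.4 J/K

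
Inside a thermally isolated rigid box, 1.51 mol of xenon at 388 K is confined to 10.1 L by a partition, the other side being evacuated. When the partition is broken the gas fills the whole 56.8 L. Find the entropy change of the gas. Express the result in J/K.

ΔS_gas = 21.7 J/K

No heat is exchanged and no work is done, so the ideal-gas temperature stays constant.
Entropy is a state function; using a reversible isothermal path, ΔS_gas = nR ln(V₂/V₁) = 1.51 × 8.314 × ln(56.8/10.1) = 21.7 J/K.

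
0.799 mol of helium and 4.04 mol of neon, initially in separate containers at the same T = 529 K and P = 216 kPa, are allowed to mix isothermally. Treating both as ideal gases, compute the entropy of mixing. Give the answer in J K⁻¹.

ΔS_mix = 18 J/K

Mole fractions: x_A = 0.799/4.84 = 0.165, x_B = 0.835.
ΔS_mix = −R(n_A ln x_A + n_B ln x_B) = −8.314 × (0.799 ln 0.165 + 4.04 ln 0.835) = 18 J/K.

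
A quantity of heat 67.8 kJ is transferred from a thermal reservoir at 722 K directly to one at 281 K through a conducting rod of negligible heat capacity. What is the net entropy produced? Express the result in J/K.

ΔS_hot = −Q/T_H = −67800/722 = -93.91 J/K and ΔS_cold = +Q/T_C = 67800/281 = 241.3 J/K.
ΔS_total = -93.91 + 241.3 = 147 J/K, positive as the second law requires.

ΔS_total = 147 J/K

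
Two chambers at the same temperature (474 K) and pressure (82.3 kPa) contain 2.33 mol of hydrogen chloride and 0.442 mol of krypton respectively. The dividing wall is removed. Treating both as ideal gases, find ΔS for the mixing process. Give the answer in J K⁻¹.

ΔS_mix = 10.1 J/K

Mole fractions: x_A = 2.33/2.77 = 0.841, x_B = 0.159.
ΔS_mix = −R(n_A ln x_A + n_B ln x_B) = −8.314 × (2.33 ln 0.841 + 0.442 ln 0.159) = 10.1 J/K.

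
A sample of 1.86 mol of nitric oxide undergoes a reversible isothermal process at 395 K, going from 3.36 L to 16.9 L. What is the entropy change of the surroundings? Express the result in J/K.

ΔS_surr = -25 J/K

For an isothermal ideal gas ΔS_gas = nR ln(V₂/V₁) = 1.86 × 8.314 × ln(16.9/3.36) = 25 J/K.
The process is reversible, so ΔS_surr = −ΔS_gas = -25 J/K and ΔS_universe = 0.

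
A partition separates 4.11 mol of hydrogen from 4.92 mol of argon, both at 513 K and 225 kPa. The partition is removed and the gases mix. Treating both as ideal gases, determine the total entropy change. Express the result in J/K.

Mole fractions: x_A = 4.11/9.03 = 0.455, x_B = 0.545.
ΔS_mix = −R(n_A ln x_A + n_B ln x_B) = −8.314 × (4.11 ln 0.455 + 4.92 ln 0.545) = 51.7 J/K.

ΔS_mix = 51.7 J/K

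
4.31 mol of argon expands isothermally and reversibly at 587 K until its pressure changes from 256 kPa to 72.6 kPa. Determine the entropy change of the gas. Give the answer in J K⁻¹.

For an isothermal ideal gas ΔS_gas = nR ln(P₁/P₂) = 4.31 × 8.314 × ln(256/72.6) = 45.2 J/K.

ΔS_gas = 45.2 J/K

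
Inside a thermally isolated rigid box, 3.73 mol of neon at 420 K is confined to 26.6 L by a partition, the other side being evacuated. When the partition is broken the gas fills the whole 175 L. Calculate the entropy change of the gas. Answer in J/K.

For an ideal gas in free expansion Q = 0 and W = 0, so T is unchanged.
Entropy is a state function; using a reversible isothermal path, ΔS_gas = nR ln(V₂/V₁) = 3.73 × 8.314 × ln(175/26.6) = 58.4 J/K.

ΔS_gas = 58.4 J/K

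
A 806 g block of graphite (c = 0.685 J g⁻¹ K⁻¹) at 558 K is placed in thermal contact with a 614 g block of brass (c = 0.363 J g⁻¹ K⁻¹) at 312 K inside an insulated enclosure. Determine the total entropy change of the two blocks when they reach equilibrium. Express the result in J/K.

ΔS_total = 24.5 J/K

Energy balance: T_f = (m₁c₁T₁ + m₂c₂T₂)/(m₁c₁ + m₂c₂) = 487.25 K.
ΔS₁ = m₁c₁ ln(T_f/T₁) = 552.11 × ln(487.25/558) = -74.85 J/K.
ΔS₂ = m₂c₂ ln(T_f/T₂) = 222.882 × ln(487.25/312) = 99.36 J/K.
ΔS_total = -74.85 + 99.36 = 24.5 J/K.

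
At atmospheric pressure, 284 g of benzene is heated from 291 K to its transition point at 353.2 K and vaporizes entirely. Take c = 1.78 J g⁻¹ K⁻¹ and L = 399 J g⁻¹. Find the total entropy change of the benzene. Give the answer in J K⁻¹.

Warming step: ΔS₁ = m c ln(T_tr/T_i) = 284 × 1.78 × ln(353.2/291) = 97.92 J/K.
Phase change: ΔS₂ = +mL/T_tr = 284 × 399 / 353.2 = 320.8 J/K.
ΔS_total = (97.92) + (320.8) = 419 J/K.

ΔS = 419 J/K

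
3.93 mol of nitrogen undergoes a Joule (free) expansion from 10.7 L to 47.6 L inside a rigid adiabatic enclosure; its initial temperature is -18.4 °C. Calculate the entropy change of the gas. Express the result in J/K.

No heat is exchanged and no work is done, so the ideal-gas temperature stays constant.
Entropy is a state function; using a reversible isothermal path, ΔS_gas = nR ln(V₂/V₁) = 3.93 × 8.314 × ln(47.6/10.7) = 48.8 J/K.

ΔS_gas = 48.8 J/K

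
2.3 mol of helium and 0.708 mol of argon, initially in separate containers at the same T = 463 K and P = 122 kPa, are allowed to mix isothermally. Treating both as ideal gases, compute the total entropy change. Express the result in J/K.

ΔS_mix = 13.6 J/K

Mole fractions: x_A = 2.3/3.01 = 0.765, x_B = 0.235.
ΔS_mix = −R(n_A ln x_A + n_B ln x_B) = −8.314 × (2.3 ln 0.765 + 0.708 ln 0.235) = 13.6 J/K.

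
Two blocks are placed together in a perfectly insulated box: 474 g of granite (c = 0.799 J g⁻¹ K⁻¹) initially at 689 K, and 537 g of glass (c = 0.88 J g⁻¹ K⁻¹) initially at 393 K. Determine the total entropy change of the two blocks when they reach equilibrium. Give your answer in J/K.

Energy balance: T_f = (m₁c₁T₁ + m₂c₂T₂)/(m₁c₁ + m₂c₂) = 524.69 K.
ΔS₁ = m₁c₁ ln(T_f/T₁) = 378.726 × ln(524.69/689) = -103.2 J/K.
ΔS₂ = m₂c₂ ln(T_f/T₂) = 472.56 × ln(524.69/393) = 136.6 J/K.
ΔS_total = -103.2 + 136.6 = 33.4 J/K.

ΔS_total = 33.4 J/K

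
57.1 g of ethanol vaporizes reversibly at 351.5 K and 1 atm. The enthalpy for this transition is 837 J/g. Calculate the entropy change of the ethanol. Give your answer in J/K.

ΔS = 136 J/K

Heat absorbed by the substance: Q = mL = 57.1 × 837 = 47792.7 J.
At constant T, ΔS = Q_rev/T = 47792.7 / 351.5 = 136 J/K.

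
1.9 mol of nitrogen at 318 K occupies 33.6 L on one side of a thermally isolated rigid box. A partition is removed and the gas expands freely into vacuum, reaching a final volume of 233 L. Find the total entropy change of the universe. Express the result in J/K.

ΔS_universe = 30.6 J/K

No heat is exchanged and no work is done, so the ideal-gas temperature stays constant.
Entropy is a state function; using a reversible isothermal path, ΔS_gas = nR ln(V₂/V₁) = 1.9 × 8.314 × ln(233/33.6) = 30.6 J/K.
The insulated surroundings exchange no heat, so ΔS_surr = 0 and ΔS_universe = ΔS_gas.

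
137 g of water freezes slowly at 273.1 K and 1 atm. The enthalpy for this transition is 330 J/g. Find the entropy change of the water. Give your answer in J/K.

ΔS = -166 J/K

Heat released by the substance: Q = −mL = −137 × 330 = −45210 J.
At constant T, ΔS = Q_rev/T = −45210 / 273.1 = -166 J/K.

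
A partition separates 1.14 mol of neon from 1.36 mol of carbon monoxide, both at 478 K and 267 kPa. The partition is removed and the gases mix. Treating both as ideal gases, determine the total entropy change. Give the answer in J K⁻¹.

ΔS_mix = 14.3 J/K

Mole fractions: x_A = 1.14/2.5 = 0.456, x_B = 0.544.
ΔS_mix = −R(n_A ln x_A + n_B ln x_B) = −8.314 × (1.14 ln 0.456 + 1.36 ln 0.544) = 14.3 J/K.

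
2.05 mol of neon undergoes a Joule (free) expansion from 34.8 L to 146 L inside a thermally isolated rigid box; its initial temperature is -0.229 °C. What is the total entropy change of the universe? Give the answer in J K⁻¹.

For an ideal gas in free expansion Q = 0 and W = 0, so T is unchanged.
Entropy is a state function; using a reversible isothermal path, ΔS_gas = nR ln(V₂/V₁) = 2.05 × 8.314 × ln(146/34.8) = 24.4 J/K.
The insulated surroundings exchange no heat, so ΔS_surr = 0 and ΔS_universe = ΔS_gas.

ΔS_universe = 24.4 J/K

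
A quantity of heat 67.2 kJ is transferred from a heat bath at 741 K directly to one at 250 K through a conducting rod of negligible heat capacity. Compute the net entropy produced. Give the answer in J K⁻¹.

ΔS_hot = −Q/T_H = −67200/741 = -90.69 J/K and ΔS_cold = +Q/T_C = 67200/250 = 268.8 J/K.
ΔS_total = -90.69 + 268.8 = 178 J/K, positive as the second law requires.

ΔS_total = 178 J/K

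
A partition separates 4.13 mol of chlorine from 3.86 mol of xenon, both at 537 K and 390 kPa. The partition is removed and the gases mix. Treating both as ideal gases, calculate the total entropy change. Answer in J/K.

ΔS_mix = 46 J/K

Mole fractions: x_A = 4.13/7.99 = 0.517, x_B = 0.483.
ΔS_mix = −R(n_A ln x_A + n_B ln x_B) = −8.314 × (4.13 ln 0.517 + 3.86 ln 0.483) = 46 J/K.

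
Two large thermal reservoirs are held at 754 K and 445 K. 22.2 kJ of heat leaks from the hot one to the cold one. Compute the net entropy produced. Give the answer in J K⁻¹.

ΔS_hot = −Q/T_H = −22200/754 = -29.44 J/K and ΔS_cold = +Q/T_C = 22200/445 = 49.89 J/K.
ΔS_total = -29.44 + 49.89 = 20.4 J/K, positive as the second law requires.

ΔS_total = 20.4 J/K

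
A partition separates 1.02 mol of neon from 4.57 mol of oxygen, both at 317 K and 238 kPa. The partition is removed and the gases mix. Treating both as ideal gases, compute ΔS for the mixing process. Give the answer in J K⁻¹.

Mole fractions: x_A = 1.02/5.59 = 0.182, x_B = 0.818.
ΔS_mix = −R(n_A ln x_A + n_B ln x_B) = −8.314 × (1.02 ln 0.182 + 4.57 ln 0.818) = 22.1 J/K.

ΔS_mix = 22.1 J/K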